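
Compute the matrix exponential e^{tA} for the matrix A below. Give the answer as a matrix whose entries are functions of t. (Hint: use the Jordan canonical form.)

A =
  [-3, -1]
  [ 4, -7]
e^{tA} =
  [2*t*exp(-5*t) + exp(-5*t), -t*exp(-5*t)]
  [4*t*exp(-5*t), -2*t*exp(-5*t) + exp(-5*t)]

Strategy: write A = P · J · P⁻¹ where J is a Jordan canonical form, so e^{tA} = P · e^{tJ} · P⁻¹, and e^{tJ} can be computed block-by-block.

A has Jordan form
J =
  [-5,  1]
  [ 0, -5]
(up to reordering of blocks).

Per-block formulas:
  For a 2×2 Jordan block J_2(-5): exp(t · J_2(-5)) = e^(-5t)·(I + t·N), where N is the 2×2 nilpotent shift.

After assembling e^{tJ} and conjugating by P, we get:

e^{tA} =
  [2*t*exp(-5*t) + exp(-5*t), -t*exp(-5*t)]
  [4*t*exp(-5*t), -2*t*exp(-5*t) + exp(-5*t)]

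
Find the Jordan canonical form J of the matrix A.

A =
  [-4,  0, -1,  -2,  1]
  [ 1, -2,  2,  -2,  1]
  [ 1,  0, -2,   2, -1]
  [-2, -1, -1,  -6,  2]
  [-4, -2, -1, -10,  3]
J_1(-3) ⊕ J_2(-2) ⊕ J_2(-2)

The characteristic polynomial is
  det(x·I − A) = x^5 + 11*x^4 + 48*x^3 + 104*x^2 + 112*x + 48 = (x + 2)^4*(x + 3)

Eigenvalues and multiplicities (the geometric multiplicity of λ is n − rank(A − λI), which equals the number of Jordan blocks for λ):
  λ = -3: algebraic multiplicity = 1, geometric multiplicity = 1
  λ = -2: algebraic multiplicity = 4, geometric multiplicity = 2

Determining the block sizes for each eigenvalue:
  λ = -3: one block (gm = 1), so the single block has size am = 1 → block sizes [1]
  λ = -2: with am = 4 and gm = 2, the partition is not yet determined (e.g. several partitions of 4 into 2 parts exist). Let N = A − (-2)·I. Computing rank(N^1) = 3, rank(N^2) = 1; the number of blocks of size ≥ j is rank(N^{j−1}) − rank(N^j), giving [2, 2]. So we have 2 block(s) of size 2 → block sizes [2, 2]

Assembling the blocks gives a Jordan form
J =
  [-3,  0,  0,  0,  0]
  [ 0, -2,  1,  0,  0]
  [ 0,  0, -2,  0,  0]
  [ 0,  0,  0, -2,  1]
  [ 0,  0,  0,  0, -2]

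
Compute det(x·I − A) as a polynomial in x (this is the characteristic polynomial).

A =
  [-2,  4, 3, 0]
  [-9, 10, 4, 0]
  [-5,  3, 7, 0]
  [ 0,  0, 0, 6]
x^4 - 21*x^3 + 165*x^2 - 575*x + 750

Expanding det(x·I − A) (e.g. by cofactor expansion or by noting that A is similar to its Jordan form J, which has the same characteristic polynomial as A) gives
  χ_A(x) = x^4 - 21*x^3 + 165*x^2 - 575*x + 750
which factors as (x - 6)*(x - 5)^3. The eigenvalues (with algebraic multiplicities) are λ = 5 with multiplicity 3, λ = 6 with multiplicity 1.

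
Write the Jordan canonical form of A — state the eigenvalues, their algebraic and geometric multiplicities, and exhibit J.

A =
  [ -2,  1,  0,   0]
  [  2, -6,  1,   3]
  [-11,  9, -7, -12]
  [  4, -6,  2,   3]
J_3(-3) ⊕ J_1(-3)

The characteristic polynomial is
  det(x·I − A) = x^4 + 12*x^3 + 54*x^2 + 108*x + 81 = (x + 3)^4

Eigenvalues and multiplicities (the geometric multiplicity of λ is n − rank(A − λI), which equals the number of Jordan blocks for λ):
  λ = -3: algebraic multiplicity = 4, geometric multiplicity = 2

Determining the block sizes for each eigenvalue:
  λ = -3: with am = 4 and gm = 2, the partition is not yet determined (e.g. several partitions of 4 into 2 parts exist). Let N = A − (-3)·I. Computing rank(N^1) = 2, rank(N^2) = 1, rank(N^3) = 0; the number of blocks of size ≥ j is rank(N^{j−1}) − rank(N^j), giving [2, 1, 1]. So we have 1 block(s) of size 3, 1 block(s) of size 1 → block sizes [3, 1]

Assembling the blocks gives a Jordan form
J =
  [-3,  1,  0,  0]
  [ 0, -3,  1,  0]
  [ 0,  0, -3,  0]
  [ 0,  0,  0, -3]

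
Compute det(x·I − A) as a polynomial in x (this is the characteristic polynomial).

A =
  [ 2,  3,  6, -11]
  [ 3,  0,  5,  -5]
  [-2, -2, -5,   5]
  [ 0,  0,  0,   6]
x^4 - 3*x^3 - 15*x^2 - 17*x - 6

Expanding det(x·I − A) (e.g. by cofactor expansion or by noting that A is similar to its Jordan form J, which has the same characteristic polynomial as A) gives
  χ_A(x) = x^4 - 3*x^3 - 15*x^2 - 17*x - 6
which factors as (x - 6)*(x + 1)^3. The eigenvalues (with algebraic multiplicities) are λ = -1 with multiplicity 3, λ = 6 with multiplicity 1.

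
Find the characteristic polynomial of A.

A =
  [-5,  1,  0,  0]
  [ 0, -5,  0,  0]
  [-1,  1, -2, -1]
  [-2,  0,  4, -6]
x^4 + 18*x^3 + 121*x^2 + 360*x + 400

Expanding det(x·I − A) (e.g. by cofactor expansion or by noting that A is similar to its Jordan form J, which has the same characteristic polynomial as A) gives
  χ_A(x) = x^4 + 18*x^3 + 121*x^2 + 360*x + 400
which factors as (x + 4)^2*(x + 5)^2. The eigenvalues (with algebraic multiplicities) are λ = -5 with multiplicity 2, λ = -4 with multiplicity 2.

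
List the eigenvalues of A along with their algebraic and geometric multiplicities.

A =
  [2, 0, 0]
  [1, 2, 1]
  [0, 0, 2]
λ = 2: alg = 3, geom = 2

Step 1 — factor the characteristic polynomial to read off the algebraic multiplicities:
  χ_A(x) = (x - 2)^3

Step 2 — compute geometric multiplicities via the rank-nullity identity g(λ) = n − rank(A − λI):
  rank(A − (2)·I) = 1, so dim ker(A − (2)·I) = n − 1 = 2

Summary:
  λ = 2: algebraic multiplicity = 3, geometric multiplicity = 2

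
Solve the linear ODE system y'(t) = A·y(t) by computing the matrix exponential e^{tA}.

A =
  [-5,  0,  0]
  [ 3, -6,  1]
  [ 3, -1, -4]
e^{tA} =
  [exp(-5*t), 0, 0]
  [3*t*exp(-5*t), -t*exp(-5*t) + exp(-5*t), t*exp(-5*t)]
  [3*t*exp(-5*t), -t*exp(-5*t), t*exp(-5*t) + exp(-5*t)]

Strategy: write A = P · J · P⁻¹ where J is a Jordan canonical form, so e^{tA} = P · e^{tJ} · P⁻¹, and e^{tJ} can be computed block-by-block.

A has Jordan form
J =
  [-5,  1,  0]
  [ 0, -5,  0]
  [ 0,  0, -5]
(up to reordering of blocks).

Per-block formulas:
  For a 2×2 Jordan block J_2(-5): exp(t · J_2(-5)) = e^(-5t)·(I + t·N), where N is the 2×2 nilpotent shift.
  For a 1×1 block at λ = -5: exp(t · [-5]) = [e^(-5t)].

After assembling e^{tJ} and conjugating by P, we get:

e^{tA} =
  [exp(-5*t), 0, 0]
  [3*t*exp(-5*t), -t*exp(-5*t) + exp(-5*t), t*exp(-5*t)]
  [3*t*exp(-5*t), -t*exp(-5*t), t*exp(-5*t) + exp(-5*t)]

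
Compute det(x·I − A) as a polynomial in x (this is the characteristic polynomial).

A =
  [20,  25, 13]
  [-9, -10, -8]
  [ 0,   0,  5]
x^3 - 15*x^2 + 75*x - 125

Expanding det(x·I − A) (e.g. by cofactor expansion or by noting that A is similar to its Jordan form J, which has the same characteristic polynomial as A) gives
  χ_A(x) = x^3 - 15*x^2 + 75*x - 125
which factors as (x - 5)^3. The eigenvalues (with algebraic multiplicities) are λ = 5 with multiplicity 3.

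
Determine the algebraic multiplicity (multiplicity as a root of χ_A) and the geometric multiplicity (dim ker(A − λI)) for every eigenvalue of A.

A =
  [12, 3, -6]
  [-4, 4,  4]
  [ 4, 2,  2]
λ = 6: alg = 3, geom = 2

Step 1 — factor the characteristic polynomial to read off the algebraic multiplicities:
  χ_A(x) = (x - 6)^3

Step 2 — compute geometric multiplicities via the rank-nullity identity g(λ) = n − rank(A − λI):
  rank(A − (6)·I) = 1, so dim ker(A − (6)·I) = n − 1 = 2

Summary:
  λ = 6: algebraic multiplicity = 3, geometric multiplicity = 2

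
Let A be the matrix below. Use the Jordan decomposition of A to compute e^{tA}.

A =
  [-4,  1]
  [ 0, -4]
e^{tA} =
  [exp(-4*t), t*exp(-4*t)]
  [0, exp(-4*t)]

Strategy: write A = P · J · P⁻¹ where J is a Jordan canonical form, so e^{tA} = P · e^{tJ} · P⁻¹, and e^{tJ} can be computed block-by-block.

A has Jordan form
J =
  [-4,  1]
  [ 0, -4]
(up to reordering of blocks).

Per-block formulas:
  For a 2×2 Jordan block J_2(-4): exp(t · J_2(-4)) = e^(-4t)·(I + t·N), where N is the 2×2 nilpotent shift.

After assembling e^{tJ} and conjugating by P, we get:

e^{tA} =
  [exp(-4*t), t*exp(-4*t)]
  [0, exp(-4*t)]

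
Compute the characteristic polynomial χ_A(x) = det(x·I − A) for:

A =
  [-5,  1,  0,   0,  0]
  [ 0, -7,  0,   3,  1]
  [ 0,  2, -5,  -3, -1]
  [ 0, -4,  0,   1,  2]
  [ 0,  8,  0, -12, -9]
x^5 + 25*x^4 + 250*x^3 + 1250*x^2 + 3125*x + 3125

Expanding det(x·I − A) (e.g. by cofactor expansion or by noting that A is similar to its Jordan form J, which has the same characteristic polynomial as A) gives
  χ_A(x) = x^5 + 25*x^4 + 250*x^3 + 1250*x^2 + 3125*x + 3125
which factors as (x + 5)^5. The eigenvalues (with algebraic multiplicities) are λ = -5 with multiplicity 5.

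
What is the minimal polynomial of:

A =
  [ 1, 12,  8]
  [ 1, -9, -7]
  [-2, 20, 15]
x^3 - 7*x^2 + 15*x - 9

The characteristic polynomial is χ_A(x) = (x - 3)^2*(x - 1), so the eigenvalues are known. The minimal polynomial is
  m_A(x) = Π_λ (x − λ)^{k_λ}
where k_λ is the size of the *largest* Jordan block for λ (equivalently, the smallest k with (A − λI)^k v = 0 for every generalised eigenvector v of λ).

  λ = 1: largest Jordan block has size 1, contributing (x − 1)
  λ = 3: largest Jordan block has size 2, contributing (x − 3)^2

So m_A(x) = (x - 3)^2*(x - 1) = x^3 - 7*x^2 + 15*x - 9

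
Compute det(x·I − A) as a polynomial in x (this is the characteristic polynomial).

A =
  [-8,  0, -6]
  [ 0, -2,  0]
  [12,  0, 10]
x^3 - 12*x - 16

Expanding det(x·I − A) (e.g. by cofactor expansion or by noting that A is similar to its Jordan form J, which has the same characteristic polynomial as A) gives
  χ_A(x) = x^3 - 12*x - 16
which factors as (x - 4)*(x + 2)^2. The eigenvalues (with algebraic multiplicities) are λ = -2 with multiplicity 2, λ = 4 with multiplicity 1.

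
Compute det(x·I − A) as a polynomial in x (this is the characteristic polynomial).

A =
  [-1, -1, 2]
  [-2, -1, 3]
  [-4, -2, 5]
x^3 - 3*x^2 + 3*x - 1

Expanding det(x·I − A) (e.g. by cofactor expansion or by noting that A is similar to its Jordan form J, which has the same characteristic polynomial as A) gives
  χ_A(x) = x^3 - 3*x^2 + 3*x - 1
which factors as (x - 1)^3. The eigenvalues (with algebraic multiplicities) are λ = 1 with multiplicity 3.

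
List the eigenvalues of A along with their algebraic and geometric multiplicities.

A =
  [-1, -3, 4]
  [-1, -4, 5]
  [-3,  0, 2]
λ = -1: alg = 3, geom = 1

Step 1 — factor the characteristic polynomial to read off the algebraic multiplicities:
  χ_A(x) = (x + 1)^3

Step 2 — compute geometric multiplicities via the rank-nullity identity g(λ) = n − rank(A − λI):
  rank(A − (-1)·I) = 2, so dim ker(A − (-1)·I) = n − 2 = 1

Summary:
  λ = -1: algebraic multiplicity = 3, geometric multiplicity = 1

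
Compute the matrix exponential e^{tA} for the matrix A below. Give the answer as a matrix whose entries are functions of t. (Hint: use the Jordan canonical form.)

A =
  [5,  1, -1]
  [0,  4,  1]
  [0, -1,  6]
e^{tA} =
  [exp(5*t), t*exp(5*t), -t*exp(5*t)]
  [0, -t*exp(5*t) + exp(5*t), t*exp(5*t)]
  [0, -t*exp(5*t), t*exp(5*t) + exp(5*t)]

Strategy: write A = P · J · P⁻¹ where J is a Jordan canonical form, so e^{tA} = P · e^{tJ} · P⁻¹, and e^{tJ} can be computed block-by-block.

A has Jordan form
J =
  [5, 1, 0]
  [0, 5, 0]
  [0, 0, 5]
(up to reordering of blocks).

Per-block formulas:
  For a 1×1 block at λ = 5: exp(t · [5]) = [e^(5t)].
  For a 2×2 Jordan block J_2(5): exp(t · J_2(5)) = e^(5t)·(I + t·N), where N is the 2×2 nilpotent shift.

After assembling e^{tJ} and conjugating by P, we get:

e^{tA} =
  [exp(5*t), t*exp(5*t), -t*exp(5*t)]
  [0, -t*exp(5*t) + exp(5*t), t*exp(5*t)]
  [0, -t*exp(5*t), t*exp(5*t) + exp(5*t)]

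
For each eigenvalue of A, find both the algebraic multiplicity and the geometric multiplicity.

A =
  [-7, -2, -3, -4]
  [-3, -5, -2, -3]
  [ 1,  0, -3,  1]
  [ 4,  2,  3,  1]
λ = -5: alg = 1, geom = 1; λ = -3: alg = 3, geom = 1

Step 1 — factor the characteristic polynomial to read off the algebraic multiplicities:
  χ_A(x) = (x + 3)^3*(x + 5)

Step 2 — compute geometric multiplicities via the rank-nullity identity g(λ) = n − rank(A − λI):
  rank(A − (-5)·I) = 3, so dim ker(A − (-5)·I) = n − 3 = 1
  rank(A − (-3)·I) = 3, so dim ker(A − (-3)·I) = n − 3 = 1

Summary:
  λ = -5: algebraic multiplicity = 1, geometric multiplicity = 1
  λ = -3: algebraic multiplicity = 3, geometric multiplicity = 1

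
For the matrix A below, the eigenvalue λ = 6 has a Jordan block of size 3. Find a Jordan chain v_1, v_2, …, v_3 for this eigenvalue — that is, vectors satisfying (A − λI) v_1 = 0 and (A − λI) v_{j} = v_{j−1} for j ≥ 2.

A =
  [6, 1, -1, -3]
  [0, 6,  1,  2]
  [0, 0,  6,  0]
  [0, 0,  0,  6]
A Jordan chain for λ = 6 of length 3:
v_1 = (1, 0, 0, 0)ᵀ
v_2 = (-1, 1, 0, 0)ᵀ
v_3 = (0, 0, 1, 0)ᵀ

Let N = A − (6)·I. We want v_3 with N^3 v_3 = 0 but N^2 v_3 ≠ 0; then v_{j-1} := N · v_j for j = 3, …, 2.

Pick v_3 = (0, 0, 1, 0)ᵀ.
Then v_2 = N · v_3 = (-1, 1, 0, 0)ᵀ.
Then v_1 = N · v_2 = (1, 0, 0, 0)ᵀ.

Sanity check: (A − (6)·I) v_1 = (0, 0, 0, 0)ᵀ = 0. ✓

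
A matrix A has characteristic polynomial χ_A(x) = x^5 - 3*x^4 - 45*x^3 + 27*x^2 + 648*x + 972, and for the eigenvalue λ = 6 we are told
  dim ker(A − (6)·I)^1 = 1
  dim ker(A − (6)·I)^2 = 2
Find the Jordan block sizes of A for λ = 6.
Block sizes for λ = 6: [2]

From the dimensions of kernels of powers, the number of Jordan blocks of size at least j is d_j − d_{j−1} where d_j = dim ker(N^j) (with d_0 = 0). Computing the differences gives [1, 1].
The number of blocks of size exactly k is (#blocks of size ≥ k) − (#blocks of size ≥ k + 1), so the partition is: 1 block(s) of size 2.
In nonincreasing order the block sizes are [2].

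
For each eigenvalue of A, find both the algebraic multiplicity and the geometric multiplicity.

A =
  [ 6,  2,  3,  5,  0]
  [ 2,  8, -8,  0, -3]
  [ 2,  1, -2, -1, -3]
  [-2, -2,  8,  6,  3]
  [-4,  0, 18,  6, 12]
λ = 6: alg = 5, geom = 2

Step 1 — factor the characteristic polynomial to read off the algebraic multiplicities:
  χ_A(x) = (x - 6)^5

Step 2 — compute geometric multiplicities via the rank-nullity identity g(λ) = n − rank(A − λI):
  rank(A − (6)·I) = 3, so dim ker(A − (6)·I) = n − 3 = 2

Summary:
  λ = 6: algebraic multiplicity = 5, geometric multiplicity = 2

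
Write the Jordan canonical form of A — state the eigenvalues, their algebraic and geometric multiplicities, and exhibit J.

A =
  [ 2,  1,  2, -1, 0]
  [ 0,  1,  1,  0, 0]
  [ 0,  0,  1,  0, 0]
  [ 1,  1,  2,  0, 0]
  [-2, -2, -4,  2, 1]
J_3(1) ⊕ J_1(1) ⊕ J_1(1)

The characteristic polynomial is
  det(x·I − A) = x^5 - 5*x^4 + 10*x^3 - 10*x^2 + 5*x - 1 = (x - 1)^5

Eigenvalues and multiplicities (the geometric multiplicity of λ is n − rank(A − λI), which equals the number of Jordan blocks for λ):
  λ = 1: algebraic multiplicity = 5, geometric multiplicity = 3

Determining the block sizes for each eigenvalue:
  λ = 1: with am = 5 and gm = 3, the partition is not yet determined (e.g. several partitions of 5 into 3 parts exist). Let N = A − (1)·I. Computing rank(N^1) = 2, rank(N^2) = 1, rank(N^3) = 0; the number of blocks of size ≥ j is rank(N^{j−1}) − rank(N^j), giving [3, 1, 1]. So we have 1 block(s) of size 3, 2 block(s) of size 1 → block sizes [3, 1, 1]

Assembling the blocks gives a Jordan form
J =
  [1, 1, 0, 0, 0]
  [0, 1, 1, 0, 0]
  [0, 0, 1, 0, 0]
  [0, 0, 0, 1, 0]
  [0, 0, 0, 0, 1]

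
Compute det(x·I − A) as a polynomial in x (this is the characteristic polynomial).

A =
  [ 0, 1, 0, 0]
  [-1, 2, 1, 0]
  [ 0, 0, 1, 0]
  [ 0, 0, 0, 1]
x^4 - 4*x^3 + 6*x^2 - 4*x + 1

Expanding det(x·I − A) (e.g. by cofactor expansion or by noting that A is similar to its Jordan form J, which has the same characteristic polynomial as A) gives
  χ_A(x) = x^4 - 4*x^3 + 6*x^2 - 4*x + 1
which factors as (x - 1)^4. The eigenvalues (with algebraic multiplicities) are λ = 1 with multiplicity 4.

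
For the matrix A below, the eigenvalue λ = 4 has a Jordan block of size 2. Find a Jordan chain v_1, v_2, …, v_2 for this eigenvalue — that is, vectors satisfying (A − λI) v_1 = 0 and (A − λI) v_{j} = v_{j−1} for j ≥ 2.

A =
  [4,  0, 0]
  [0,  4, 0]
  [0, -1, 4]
A Jordan chain for λ = 4 of length 2:
v_1 = (0, 0, -1)ᵀ
v_2 = (0, 1, 0)ᵀ

Let N = A − (4)·I. We want v_2 with N^2 v_2 = 0 but N^1 v_2 ≠ 0; then v_{j-1} := N · v_j for j = 2, …, 2.

Pick v_2 = (0, 1, 0)ᵀ.
Then v_1 = N · v_2 = (0, 0, -1)ᵀ.

Sanity check: (A − (4)·I) v_1 = (0, 0, 0)ᵀ = 0. ✓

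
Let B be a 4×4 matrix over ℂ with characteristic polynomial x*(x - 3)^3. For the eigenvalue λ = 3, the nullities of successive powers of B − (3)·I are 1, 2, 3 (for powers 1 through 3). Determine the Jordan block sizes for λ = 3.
Block sizes for λ = 3: [3]

From the dimensions of kernels of powers, the number of Jordan blocks of size at least j is d_j − d_{j−1} where d_j = dim ker(N^j) (with d_0 = 0). Computing the differences gives [1, 1, 1].
The number of blocks of size exactly k is (#blocks of size ≥ k) − (#blocks of size ≥ k + 1), so the partition is: 1 block(s) of size 3.
In nonincreasing order the block sizes are [3].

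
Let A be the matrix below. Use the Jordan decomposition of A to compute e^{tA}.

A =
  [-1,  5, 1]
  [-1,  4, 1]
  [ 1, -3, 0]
e^{tA} =
  [-2*t*exp(t) + exp(t), t^2*exp(t) + 5*t*exp(t), t^2*exp(t) + t*exp(t)]
  [-t*exp(t), t^2*exp(t)/2 + 3*t*exp(t) + exp(t), t^2*exp(t)/2 + t*exp(t)]
  [t*exp(t), -t^2*exp(t)/2 - 3*t*exp(t), -t^2*exp(t)/2 - t*exp(t) + exp(t)]

Strategy: write A = P · J · P⁻¹ where J is a Jordan canonical form, so e^{tA} = P · e^{tJ} · P⁻¹, and e^{tJ} can be computed block-by-block.

A has Jordan form
J =
  [1, 1, 0]
  [0, 1, 1]
  [0, 0, 1]
(up to reordering of blocks).

Per-block formulas:
  For a 3×3 Jordan block J_3(1): exp(t · J_3(1)) = e^(1t)·(I + t·N + (t^2/2)·N^2), where N is the 3×3 nilpotent shift.

After assembling e^{tJ} and conjugating by P, we get:

e^{tA} =
  [-2*t*exp(t) + exp(t), t^2*exp(t) + 5*t*exp(t), t^2*exp(t) + t*exp(t)]
  [-t*exp(t), t^2*exp(t)/2 + 3*t*exp(t) + exp(t), t^2*exp(t)/2 + t*exp(t)]
  [t*exp(t), -t^2*exp(t)/2 - 3*t*exp(t), -t^2*exp(t)/2 - t*exp(t) + exp(t)]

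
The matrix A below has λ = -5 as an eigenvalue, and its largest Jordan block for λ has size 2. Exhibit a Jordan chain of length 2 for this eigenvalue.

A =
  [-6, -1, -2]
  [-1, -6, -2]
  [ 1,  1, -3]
A Jordan chain for λ = -5 of length 2:
v_1 = (-1, -1, 1)ᵀ
v_2 = (1, 0, 0)ᵀ

Let N = A − (-5)·I. We want v_2 with N^2 v_2 = 0 but N^1 v_2 ≠ 0; then v_{j-1} := N · v_j for j = 2, …, 2.

Pick v_2 = (1, 0, 0)ᵀ.
Then v_1 = N · v_2 = (-1, -1, 1)ᵀ.

Sanity check: (A − (-5)·I) v_1 = (0, 0, 0)ᵀ = 0. ✓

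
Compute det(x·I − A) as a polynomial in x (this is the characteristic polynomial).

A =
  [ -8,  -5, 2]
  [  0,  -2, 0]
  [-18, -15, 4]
x^3 + 6*x^2 + 12*x + 8

Expanding det(x·I − A) (e.g. by cofactor expansion or by noting that A is similar to its Jordan form J, which has the same characteristic polynomial as A) gives
  χ_A(x) = x^3 + 6*x^2 + 12*x + 8
which factors as (x + 2)^3. The eigenvalues (with algebraic multiplicities) are λ = -2 with multiplicity 3.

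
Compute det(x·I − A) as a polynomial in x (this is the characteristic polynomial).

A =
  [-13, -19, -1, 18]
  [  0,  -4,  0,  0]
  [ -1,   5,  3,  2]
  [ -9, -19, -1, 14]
x^4 - 32*x^2 + 256

Expanding det(x·I − A) (e.g. by cofactor expansion or by noting that A is similar to its Jordan form J, which has the same characteristic polynomial as A) gives
  χ_A(x) = x^4 - 32*x^2 + 256
which factors as (x - 4)^2*(x + 4)^2. The eigenvalues (with algebraic multiplicities) are λ = -4 with multiplicity 2, λ = 4 with multiplicity 2.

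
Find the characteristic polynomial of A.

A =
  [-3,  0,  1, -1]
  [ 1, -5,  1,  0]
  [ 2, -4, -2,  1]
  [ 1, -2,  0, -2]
x^4 + 12*x^3 + 54*x^2 + 108*x + 81

Expanding det(x·I − A) (e.g. by cofactor expansion or by noting that A is similar to its Jordan form J, which has the same characteristic polynomial as A) gives
  χ_A(x) = x^4 + 12*x^3 + 54*x^2 + 108*x + 81
which factors as (x + 3)^4. The eigenvalues (with algebraic multiplicities) are λ = -3 with multiplicity 4.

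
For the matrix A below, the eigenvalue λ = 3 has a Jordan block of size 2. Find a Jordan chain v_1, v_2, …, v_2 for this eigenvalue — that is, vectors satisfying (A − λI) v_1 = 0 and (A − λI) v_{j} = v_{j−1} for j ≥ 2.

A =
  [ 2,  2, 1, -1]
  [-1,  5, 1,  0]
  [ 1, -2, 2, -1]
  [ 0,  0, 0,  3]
A Jordan chain for λ = 3 of length 2:
v_1 = (-1, -1, 1, 0)ᵀ
v_2 = (1, 0, 0, 0)ᵀ

Let N = A − (3)·I. We want v_2 with N^2 v_2 = 0 but N^1 v_2 ≠ 0; then v_{j-1} := N · v_j for j = 2, …, 2.

Pick v_2 = (1, 0, 0, 0)ᵀ.
Then v_1 = N · v_2 = (-1, -1, 1, 0)ᵀ.

Sanity check: (A − (3)·I) v_1 = (0, 0, 0, 0)ᵀ = 0. ✓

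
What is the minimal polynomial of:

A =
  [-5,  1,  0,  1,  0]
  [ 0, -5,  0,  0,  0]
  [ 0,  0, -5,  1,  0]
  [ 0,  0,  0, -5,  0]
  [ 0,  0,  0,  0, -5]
x^2 + 10*x + 25

The characteristic polynomial is χ_A(x) = (x + 5)^5, so the eigenvalues are known. The minimal polynomial is
  m_A(x) = Π_λ (x − λ)^{k_λ}
where k_λ is the size of the *largest* Jordan block for λ (equivalently, the smallest k with (A − λI)^k v = 0 for every generalised eigenvector v of λ).

  λ = -5: largest Jordan block has size 2, contributing (x + 5)^2

So m_A(x) = (x + 5)^2 = x^2 + 10*x + 25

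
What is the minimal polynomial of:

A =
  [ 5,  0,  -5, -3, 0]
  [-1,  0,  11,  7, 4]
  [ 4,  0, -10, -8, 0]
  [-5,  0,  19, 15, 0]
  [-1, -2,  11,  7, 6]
x^3 - 10*x^2 + 32*x - 32

The characteristic polynomial is χ_A(x) = (x - 4)^3*(x - 2)^2, so the eigenvalues are known. The minimal polynomial is
  m_A(x) = Π_λ (x − λ)^{k_λ}
where k_λ is the size of the *largest* Jordan block for λ (equivalently, the smallest k with (A − λI)^k v = 0 for every generalised eigenvector v of λ).

  λ = 2: largest Jordan block has size 1, contributing (x − 2)
  λ = 4: largest Jordan block has size 2, contributing (x − 4)^2

So m_A(x) = (x - 4)^2*(x - 2) = x^3 - 10*x^2 + 32*x - 32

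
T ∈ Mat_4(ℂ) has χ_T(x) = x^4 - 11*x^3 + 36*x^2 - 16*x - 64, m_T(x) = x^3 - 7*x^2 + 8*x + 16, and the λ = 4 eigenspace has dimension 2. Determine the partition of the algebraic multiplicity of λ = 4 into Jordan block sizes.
Block sizes for λ = 4: [2, 1]

Step 1 — from the characteristic polynomial, algebraic multiplicity of λ = 4 is 3. From dim ker(T − (4)·I) = 2, there are exactly 2 Jordan blocks for λ = 4.
Step 2 — from the minimal polynomial, the factor (x − 4)^2 tells us the largest block for λ = 4 has size 2.
Step 3 — with total size 3, 2 blocks, and largest block 2, the block sizes (in nonincreasing order) are [2, 1].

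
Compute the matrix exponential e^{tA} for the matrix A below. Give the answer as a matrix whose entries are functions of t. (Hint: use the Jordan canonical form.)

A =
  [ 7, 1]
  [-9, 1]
e^{tA} =
  [3*t*exp(4*t) + exp(4*t), t*exp(4*t)]
  [-9*t*exp(4*t), -3*t*exp(4*t) + exp(4*t)]

Strategy: write A = P · J · P⁻¹ where J is a Jordan canonical form, so e^{tA} = P · e^{tJ} · P⁻¹, and e^{tJ} can be computed block-by-block.

A has Jordan form
J =
  [4, 1]
  [0, 4]
(up to reordering of blocks).

Per-block formulas:
  For a 2×2 Jordan block J_2(4): exp(t · J_2(4)) = e^(4t)·(I + t·N), where N is the 2×2 nilpotent shift.

After assembling e^{tJ} and conjugating by P, we get:

e^{tA} =
  [3*t*exp(4*t) + exp(4*t), t*exp(4*t)]
  [-9*t*exp(4*t), -3*t*exp(4*t) + exp(4*t)]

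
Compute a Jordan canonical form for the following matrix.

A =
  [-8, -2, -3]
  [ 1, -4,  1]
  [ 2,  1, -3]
J_3(-5)

The characteristic polynomial is
  det(x·I − A) = x^3 + 15*x^2 + 75*x + 125 = (x + 5)^3

Eigenvalues and multiplicities (the geometric multiplicity of λ is n − rank(A − λI), which equals the number of Jordan blocks for λ):
  λ = -5: algebraic multiplicity = 3, geometric multiplicity = 1

Determining the block sizes for each eigenvalue:
  λ = -5: one block (gm = 1), so the single block has size am = 3 → block sizes [3]

Assembling the blocks gives a Jordan form
J =
  [-5,  1,  0]
  [ 0, -5,  1]
  [ 0,  0, -5]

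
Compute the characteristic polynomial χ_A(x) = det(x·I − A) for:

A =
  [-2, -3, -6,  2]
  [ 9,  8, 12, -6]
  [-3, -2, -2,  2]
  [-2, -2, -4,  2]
x^4 - 6*x^3 + 13*x^2 - 12*x + 4

Expanding det(x·I − A) (e.g. by cofactor expansion or by noting that A is similar to its Jordan form J, which has the same characteristic polynomial as A) gives
  χ_A(x) = x^4 - 6*x^3 + 13*x^2 - 12*x + 4
which factors as (x - 2)^2*(x - 1)^2. The eigenvalues (with algebraic multiplicities) are λ = 1 with multiplicity 2, λ = 2 with multiplicity 2.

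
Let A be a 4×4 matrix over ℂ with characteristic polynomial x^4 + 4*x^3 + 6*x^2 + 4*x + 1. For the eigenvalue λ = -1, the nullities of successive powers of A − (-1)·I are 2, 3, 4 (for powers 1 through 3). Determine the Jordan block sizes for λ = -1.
Block sizes for λ = -1: [3, 1]

From the dimensions of kernels of powers, the number of Jordan blocks of size at least j is d_j − d_{j−1} where d_j = dim ker(N^j) (with d_0 = 0). Computing the differences gives [2, 1, 1].
The number of blocks of size exactly k is (#blocks of size ≥ k) − (#blocks of size ≥ k + 1), so the partition is: 1 block(s) of size 1, 1 block(s) of size 3.
In nonincreasing order the block sizes are [3, 1].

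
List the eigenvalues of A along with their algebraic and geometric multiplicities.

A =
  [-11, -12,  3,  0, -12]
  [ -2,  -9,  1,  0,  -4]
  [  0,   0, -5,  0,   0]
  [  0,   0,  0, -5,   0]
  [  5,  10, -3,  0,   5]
λ = -5: alg = 5, geom = 3

Step 1 — factor the characteristic polynomial to read off the algebraic multiplicities:
  χ_A(x) = (x + 5)^5

Step 2 — compute geometric multiplicities via the rank-nullity identity g(λ) = n − rank(A − λI):
  rank(A − (-5)·I) = 2, so dim ker(A − (-5)·I) = n − 2 = 3

Summary:
  λ = -5: algebraic multiplicity = 5, geometric multiplicity = 3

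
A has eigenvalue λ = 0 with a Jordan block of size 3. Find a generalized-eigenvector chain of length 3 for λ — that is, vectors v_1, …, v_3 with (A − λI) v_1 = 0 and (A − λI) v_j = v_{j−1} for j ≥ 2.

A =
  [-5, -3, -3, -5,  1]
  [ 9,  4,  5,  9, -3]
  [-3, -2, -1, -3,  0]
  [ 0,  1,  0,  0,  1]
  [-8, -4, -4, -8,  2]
A Jordan chain for λ = 0 of length 3:
v_1 = (-1, 0, 0, 1, 0)ᵀ
v_2 = (-5, 9, -3, 0, -8)ᵀ
v_3 = (1, 0, 0, 0, 0)ᵀ

Let N = A − (0)·I. We want v_3 with N^3 v_3 = 0 but N^2 v_3 ≠ 0; then v_{j-1} := N · v_j for j = 3, …, 2.

Pick v_3 = (1, 0, 0, 0, 0)ᵀ.
Then v_2 = N · v_3 = (-5, 9, -3, 0, -8)ᵀ.
Then v_1 = N · v_2 = (-1, 0, 0, 1, 0)ᵀ.

Sanity check: (A − (0)·I) v_1 = (0, 0, 0, 0, 0)ᵀ = 0. ✓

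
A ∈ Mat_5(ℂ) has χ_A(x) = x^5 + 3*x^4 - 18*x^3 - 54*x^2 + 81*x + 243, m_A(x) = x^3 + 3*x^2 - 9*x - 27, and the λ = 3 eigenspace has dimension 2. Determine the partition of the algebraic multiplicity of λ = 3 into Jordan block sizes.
Block sizes for λ = 3: [1, 1]

Step 1 — from the characteristic polynomial, algebraic multiplicity of λ = 3 is 2. From dim ker(A − (3)·I) = 2, there are exactly 2 Jordan blocks for λ = 3.
Step 2 — from the minimal polynomial, the factor (x − 3) tells us the largest block for λ = 3 has size 1.
Step 3 — with total size 2, 2 blocks, and largest block 1, the block sizes (in nonincreasing order) are [1, 1].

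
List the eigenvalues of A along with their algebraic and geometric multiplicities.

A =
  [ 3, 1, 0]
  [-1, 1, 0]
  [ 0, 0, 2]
λ = 2: alg = 3, geom = 2

Step 1 — factor the characteristic polynomial to read off the algebraic multiplicities:
  χ_A(x) = (x - 2)^3

Step 2 — compute geometric multiplicities via the rank-nullity identity g(λ) = n − rank(A − λI):
  rank(A − (2)·I) = 1, so dim ker(A − (2)·I) = n − 1 = 2

Summary:
  λ = 2: algebraic multiplicity = 3, geometric multiplicity = 2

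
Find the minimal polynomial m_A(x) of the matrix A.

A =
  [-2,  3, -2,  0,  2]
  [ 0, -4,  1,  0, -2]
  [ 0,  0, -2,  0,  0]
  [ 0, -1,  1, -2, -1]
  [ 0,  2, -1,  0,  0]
x^3 + 6*x^2 + 12*x + 8

The characteristic polynomial is χ_A(x) = (x + 2)^5, so the eigenvalues are known. The minimal polynomial is
  m_A(x) = Π_λ (x − λ)^{k_λ}
where k_λ is the size of the *largest* Jordan block for λ (equivalently, the smallest k with (A − λI)^k v = 0 for every generalised eigenvector v of λ).

  λ = -2: largest Jordan block has size 3, contributing (x + 2)^3

So m_A(x) = (x + 2)^3 = x^3 + 6*x^2 + 12*x + 8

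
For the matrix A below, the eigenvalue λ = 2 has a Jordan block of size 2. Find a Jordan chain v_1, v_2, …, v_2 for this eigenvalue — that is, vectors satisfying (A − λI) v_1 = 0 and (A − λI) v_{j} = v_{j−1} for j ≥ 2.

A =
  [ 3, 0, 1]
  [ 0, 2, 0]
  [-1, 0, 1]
A Jordan chain for λ = 2 of length 2:
v_1 = (1, 0, -1)ᵀ
v_2 = (1, 0, 0)ᵀ

Let N = A − (2)·I. We want v_2 with N^2 v_2 = 0 but N^1 v_2 ≠ 0; then v_{j-1} := N · v_j for j = 2, …, 2.

Pick v_2 = (1, 0, 0)ᵀ.
Then v_1 = N · v_2 = (1, 0, -1)ᵀ.

Sanity check: (A − (2)·I) v_1 = (0, 0, 0)ᵀ = 0. ✓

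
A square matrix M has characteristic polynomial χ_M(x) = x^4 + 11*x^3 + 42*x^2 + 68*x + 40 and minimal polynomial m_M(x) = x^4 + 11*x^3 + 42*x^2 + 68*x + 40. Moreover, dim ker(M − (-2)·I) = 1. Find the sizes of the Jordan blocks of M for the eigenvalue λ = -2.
Block sizes for λ = -2: [3]

Step 1 — from the characteristic polynomial, algebraic multiplicity of λ = -2 is 3. From dim ker(M − (-2)·I) = 1, there are exactly 1 Jordan blocks for λ = -2.
Step 2 — from the minimal polynomial, the factor (x + 2)^3 tells us the largest block for λ = -2 has size 3.
Step 3 — with total size 3, 1 blocks, and largest block 3, the block sizes (in nonincreasing order) are [3].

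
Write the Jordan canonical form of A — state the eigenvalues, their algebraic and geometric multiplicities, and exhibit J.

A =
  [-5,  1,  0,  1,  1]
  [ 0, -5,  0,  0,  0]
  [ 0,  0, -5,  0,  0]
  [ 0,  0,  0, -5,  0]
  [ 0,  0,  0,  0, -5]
J_2(-5) ⊕ J_1(-5) ⊕ J_1(-5) ⊕ J_1(-5)

The characteristic polynomial is
  det(x·I − A) = x^5 + 25*x^4 + 250*x^3 + 1250*x^2 + 3125*x + 3125 = (x + 5)^5

Eigenvalues and multiplicities (the geometric multiplicity of λ is n − rank(A − λI), which equals the number of Jordan blocks for λ):
  λ = -5: algebraic multiplicity = 5, geometric multiplicity = 4

Determining the block sizes for each eigenvalue:
  λ = -5: 4 blocks summing to 5 forces exactly one block of size 2 and the rest size 1 → block sizes [2, 1, 1, 1]

Assembling the blocks gives a Jordan form
J =
  [-5,  1,  0,  0,  0]
  [ 0, -5,  0,  0,  0]
  [ 0,  0, -5,  0,  0]
  [ 0,  0,  0, -5,  0]
  [ 0,  0,  0,  0, -5]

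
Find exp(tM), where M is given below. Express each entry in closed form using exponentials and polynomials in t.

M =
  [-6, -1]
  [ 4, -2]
e^{tM} =
  [-2*t*exp(-4*t) + exp(-4*t), -t*exp(-4*t)]
  [4*t*exp(-4*t), 2*t*exp(-4*t) + exp(-4*t)]

Strategy: write M = P · J · P⁻¹ where J is a Jordan canonical form, so e^{tM} = P · e^{tJ} · P⁻¹, and e^{tJ} can be computed block-by-block.

M has Jordan form
J =
  [-4,  1]
  [ 0, -4]
(up to reordering of blocks).

Per-block formulas:
  For a 2×2 Jordan block J_2(-4): exp(t · J_2(-4)) = e^(-4t)·(I + t·N), where N is the 2×2 nilpotent shift.

After assembling e^{tJ} and conjugating by P, we get:

e^{tM} =
  [-2*t*exp(-4*t) + exp(-4*t), -t*exp(-4*t)]
  [4*t*exp(-4*t), 2*t*exp(-4*t) + exp(-4*t)]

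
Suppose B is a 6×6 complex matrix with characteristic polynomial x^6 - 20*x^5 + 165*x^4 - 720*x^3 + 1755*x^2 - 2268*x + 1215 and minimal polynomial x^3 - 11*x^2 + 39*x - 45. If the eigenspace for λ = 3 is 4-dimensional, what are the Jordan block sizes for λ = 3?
Block sizes for λ = 3: [2, 1, 1, 1]

Step 1 — from the characteristic polynomial, algebraic multiplicity of λ = 3 is 5. From dim ker(B − (3)·I) = 4, there are exactly 4 Jordan blocks for λ = 3.
Step 2 — from the minimal polynomial, the factor (x − 3)^2 tells us the largest block for λ = 3 has size 2.
Step 3 — with total size 5, 4 blocks, and largest block 2, the block sizes (in nonincreasing order) are [2, 1, 1, 1].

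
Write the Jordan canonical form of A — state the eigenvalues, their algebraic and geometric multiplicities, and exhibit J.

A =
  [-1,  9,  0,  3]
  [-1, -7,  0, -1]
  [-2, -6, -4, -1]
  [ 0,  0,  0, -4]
J_2(-4) ⊕ J_2(-4)

The characteristic polynomial is
  det(x·I − A) = x^4 + 16*x^3 + 96*x^2 + 256*x + 256 = (x + 4)^4

Eigenvalues and multiplicities (the geometric multiplicity of λ is n − rank(A − λI), which equals the number of Jordan blocks for λ):
  λ = -4: algebraic multiplicity = 4, geometric multiplicity = 2

Determining the block sizes for each eigenvalue:
  λ = -4: with am = 4 and gm = 2, the partition is not yet determined (e.g. several partitions of 4 into 2 parts exist). Let N = A − (-4)·I. Computing rank(N^1) = 2, rank(N^2) = 0; the number of blocks of size ≥ j is rank(N^{j−1}) − rank(N^j), giving [2, 2]. So we have 2 block(s) of size 2 → block sizes [2, 2]

Assembling the blocks gives a Jordan form
J =
  [-4,  1,  0,  0]
  [ 0, -4,  0,  0]
  [ 0,  0, -4,  1]
  [ 0,  0,  0, -4]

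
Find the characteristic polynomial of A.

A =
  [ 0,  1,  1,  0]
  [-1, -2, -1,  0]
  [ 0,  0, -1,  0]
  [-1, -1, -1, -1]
x^4 + 4*x^3 + 6*x^2 + 4*x + 1

Expanding det(x·I − A) (e.g. by cofactor expansion or by noting that A is similar to its Jordan form J, which has the same characteristic polynomial as A) gives
  χ_A(x) = x^4 + 4*x^3 + 6*x^2 + 4*x + 1
which factors as (x + 1)^4. The eigenvalues (with algebraic multiplicities) are λ = -1 with multiplicity 4.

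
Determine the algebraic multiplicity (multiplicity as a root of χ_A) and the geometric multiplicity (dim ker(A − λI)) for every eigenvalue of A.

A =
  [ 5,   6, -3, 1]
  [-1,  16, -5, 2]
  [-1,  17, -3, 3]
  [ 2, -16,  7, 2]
λ = 5: alg = 4, geom = 2

Step 1 — factor the characteristic polynomial to read off the algebraic multiplicities:
  χ_A(x) = (x - 5)^4

Step 2 — compute geometric multiplicities via the rank-nullity identity g(λ) = n − rank(A − λI):
  rank(A − (5)·I) = 2, so dim ker(A − (5)·I) = n − 2 = 2

Summary:
  λ = 5: algebraic multiplicity = 4, geometric multiplicity = 2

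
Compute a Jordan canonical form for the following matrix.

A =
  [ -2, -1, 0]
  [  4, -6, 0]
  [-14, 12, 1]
J_2(-4) ⊕ J_1(1)

The characteristic polynomial is
  det(x·I − A) = x^3 + 7*x^2 + 8*x - 16 = (x - 1)*(x + 4)^2

Eigenvalues and multiplicities (the geometric multiplicity of λ is n − rank(A − λI), which equals the number of Jordan blocks for λ):
  λ = -4: algebraic multiplicity = 2, geometric multiplicity = 1
  λ = 1: algebraic multiplicity = 1, geometric multiplicity = 1

Determining the block sizes for each eigenvalue:
  λ = -4: one block (gm = 1), so the single block has size am = 2 → block sizes [2]
  λ = 1: one block (gm = 1), so the single block has size am = 1 → block sizes [1]

Assembling the blocks gives a Jordan form
J =
  [-4,  1, 0]
  [ 0, -4, 0]
  [ 0,  0, 1]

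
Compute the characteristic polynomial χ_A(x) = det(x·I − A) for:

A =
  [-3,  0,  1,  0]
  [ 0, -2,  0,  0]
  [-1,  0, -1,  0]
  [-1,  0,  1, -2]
x^4 + 8*x^3 + 24*x^2 + 32*x + 16

Expanding det(x·I − A) (e.g. by cofactor expansion or by noting that A is similar to its Jordan form J, which has the same characteristic polynomial as A) gives
  χ_A(x) = x^4 + 8*x^3 + 24*x^2 + 32*x + 16
which factors as (x + 2)^4. The eigenvalues (with algebraic multiplicities) are λ = -2 with multiplicity 4.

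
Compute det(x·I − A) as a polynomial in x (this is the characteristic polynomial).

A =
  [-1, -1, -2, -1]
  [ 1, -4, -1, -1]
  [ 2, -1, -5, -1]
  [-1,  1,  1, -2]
x^4 + 12*x^3 + 54*x^2 + 108*x + 81

Expanding det(x·I − A) (e.g. by cofactor expansion or by noting that A is similar to its Jordan form J, which has the same characteristic polynomial as A) gives
  χ_A(x) = x^4 + 12*x^3 + 54*x^2 + 108*x + 81
which factors as (x + 3)^4. The eigenvalues (with algebraic multiplicities) are λ = -3 with multiplicity 4.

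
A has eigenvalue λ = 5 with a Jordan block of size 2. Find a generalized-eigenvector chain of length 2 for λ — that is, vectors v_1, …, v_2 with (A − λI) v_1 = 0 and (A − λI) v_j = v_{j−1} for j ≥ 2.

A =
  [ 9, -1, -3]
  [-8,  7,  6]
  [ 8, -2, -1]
A Jordan chain for λ = 5 of length 2:
v_1 = (4, -8, 8)ᵀ
v_2 = (1, 0, 0)ᵀ

Let N = A − (5)·I. We want v_2 with N^2 v_2 = 0 but N^1 v_2 ≠ 0; then v_{j-1} := N · v_j for j = 2, …, 2.

Pick v_2 = (1, 0, 0)ᵀ.
Then v_1 = N · v_2 = (4, -8, 8)ᵀ.

Sanity check: (A − (5)·I) v_1 = (0, 0, 0)ᵀ = 0. ✓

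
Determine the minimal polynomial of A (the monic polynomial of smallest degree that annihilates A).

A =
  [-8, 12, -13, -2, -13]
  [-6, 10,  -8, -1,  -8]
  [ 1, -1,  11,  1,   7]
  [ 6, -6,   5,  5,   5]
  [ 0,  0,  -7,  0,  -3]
x^4 - 11*x^3 + 36*x^2 - 16*x - 64

The characteristic polynomial is χ_A(x) = (x - 4)^4*(x + 1), so the eigenvalues are known. The minimal polynomial is
  m_A(x) = Π_λ (x − λ)^{k_λ}
where k_λ is the size of the *largest* Jordan block for λ (equivalently, the smallest k with (A − λI)^k v = 0 for every generalised eigenvector v of λ).

  λ = -1: largest Jordan block has size 1, contributing (x + 1)
  λ = 4: largest Jordan block has size 3, contributing (x − 4)^3

So m_A(x) = (x - 4)^3*(x + 1) = x^4 - 11*x^3 + 36*x^2 - 16*x - 64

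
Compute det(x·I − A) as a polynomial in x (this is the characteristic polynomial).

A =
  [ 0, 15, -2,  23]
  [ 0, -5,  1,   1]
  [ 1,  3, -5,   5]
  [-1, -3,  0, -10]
x^4 + 20*x^3 + 150*x^2 + 500*x + 625

Expanding det(x·I − A) (e.g. by cofactor expansion or by noting that A is similar to its Jordan form J, which has the same characteristic polynomial as A) gives
  χ_A(x) = x^4 + 20*x^3 + 150*x^2 + 500*x + 625
which factors as (x + 5)^4. The eigenvalues (with algebraic multiplicities) are λ = -5 with multiplicity 4.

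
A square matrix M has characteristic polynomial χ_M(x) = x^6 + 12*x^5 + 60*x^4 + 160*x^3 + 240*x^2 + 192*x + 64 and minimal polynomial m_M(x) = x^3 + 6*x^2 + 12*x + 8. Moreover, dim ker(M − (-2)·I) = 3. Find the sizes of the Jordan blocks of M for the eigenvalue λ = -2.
Block sizes for λ = -2: [3, 2, 1]

Step 1 — from the characteristic polynomial, algebraic multiplicity of λ = -2 is 6. From dim ker(M − (-2)·I) = 3, there are exactly 3 Jordan blocks for λ = -2.
Step 2 — from the minimal polynomial, the factor (x + 2)^3 tells us the largest block for λ = -2 has size 3.
Step 3 — with total size 6, 3 blocks, and largest block 3, the block sizes (in nonincreasing order) are [3, 2, 1].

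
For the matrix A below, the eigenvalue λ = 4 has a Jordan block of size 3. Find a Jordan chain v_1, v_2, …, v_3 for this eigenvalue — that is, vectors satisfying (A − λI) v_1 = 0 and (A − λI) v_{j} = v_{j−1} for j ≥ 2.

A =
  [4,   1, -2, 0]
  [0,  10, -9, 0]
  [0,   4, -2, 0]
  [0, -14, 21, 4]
A Jordan chain for λ = 4 of length 3:
v_1 = (-2, 0, 0, 0)ᵀ
v_2 = (1, 6, 4, -14)ᵀ
v_3 = (0, 1, 0, 0)ᵀ

Let N = A − (4)·I. We want v_3 with N^3 v_3 = 0 but N^2 v_3 ≠ 0; then v_{j-1} := N · v_j for j = 3, …, 2.

Pick v_3 = (0, 1, 0, 0)ᵀ.
Then v_2 = N · v_3 = (1, 6, 4, -14)ᵀ.
Then v_1 = N · v_2 = (-2, 0, 0, 0)ᵀ.

Sanity check: (A − (4)·I) v_1 = (0, 0, 0, 0)ᵀ = 0. ✓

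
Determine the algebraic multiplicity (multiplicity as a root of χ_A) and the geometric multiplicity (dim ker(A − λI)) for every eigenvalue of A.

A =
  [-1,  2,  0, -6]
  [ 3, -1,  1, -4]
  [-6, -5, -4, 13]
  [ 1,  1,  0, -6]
λ = -3: alg = 4, geom = 2

Step 1 — factor the characteristic polynomial to read off the algebraic multiplicities:
  χ_A(x) = (x + 3)^4

Step 2 — compute geometric multiplicities via the rank-nullity identity g(λ) = n − rank(A − λI):
  rank(A − (-3)·I) = 2, so dim ker(A − (-3)·I) = n − 2 = 2

Summary:
  λ = -3: algebraic multiplicity = 4, geometric multiplicity = 2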